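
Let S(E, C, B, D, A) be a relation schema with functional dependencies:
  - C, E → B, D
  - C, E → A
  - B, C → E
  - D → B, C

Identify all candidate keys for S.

{B, C}, {C, E}, {D}

{D} is a candidate key since {D}⁺ = {A, B, C, D, E} covers every attribute.
{B, C} is a candidate key since {B, C}⁺ = {A, B, C, D, E} covers every attribute.
{C, E} is a candidate key since {C, E}⁺ = {A, B, C, D, E} covers every attribute.
These are minimal and exhaustive — every other superkey contains one of them.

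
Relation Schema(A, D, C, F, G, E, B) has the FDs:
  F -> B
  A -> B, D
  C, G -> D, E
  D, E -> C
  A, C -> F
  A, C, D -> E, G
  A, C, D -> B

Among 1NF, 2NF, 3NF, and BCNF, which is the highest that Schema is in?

Candidate keys: {A, C}, {A, E}. Prime attributes: {A, C, E}.
F -> B breaks BCNF: {F}⁺ = {B, F}, so {F} is not a superkey.
F -> B determines the non-prime attribute {B} from a non-superkey — 3NF is violated.
The proper key subset {A} of {A, C} determines non-prime {B, D}, so the relation is not even in 2NF.

1NF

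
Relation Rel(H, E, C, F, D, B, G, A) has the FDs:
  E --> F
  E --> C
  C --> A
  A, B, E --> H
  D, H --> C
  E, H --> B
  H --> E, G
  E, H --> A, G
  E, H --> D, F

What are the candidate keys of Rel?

{H} is a candidate key since {H}⁺ = {A, B, C, D, E, F, G, H} covers every attribute.
{B, E} is a candidate key since {B, E}⁺ = {A, B, C, D, E, F, G, H} covers every attribute.
No proper subset of any of these is a key, and no other minimal superkey exists.

{B, E}, {H}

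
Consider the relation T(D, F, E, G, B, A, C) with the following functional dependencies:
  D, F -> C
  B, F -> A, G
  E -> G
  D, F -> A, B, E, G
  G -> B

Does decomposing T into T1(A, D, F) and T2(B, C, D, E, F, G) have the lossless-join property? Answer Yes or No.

The shared attributes are {D, F} and {D, F}⁺ = {A, B, C, D, E, F, G}.
This includes all of T1, so the common attributes are a superkey of T1 — the join is lossless.

Yes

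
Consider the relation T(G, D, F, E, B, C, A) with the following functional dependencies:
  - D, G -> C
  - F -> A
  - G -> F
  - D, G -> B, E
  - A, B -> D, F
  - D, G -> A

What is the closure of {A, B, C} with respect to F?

{A, B, C, D, F}

Start with {A, B, C}.
A, B -> D, F applies; add {D, F} → now {A, B, C, D, F}.
No further FD applies.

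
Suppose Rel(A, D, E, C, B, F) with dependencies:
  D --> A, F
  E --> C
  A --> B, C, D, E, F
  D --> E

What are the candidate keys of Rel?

{A}⁺ = {A, B, C, D, E, F} — all of the relation — so {A} is a candidate key.
{D}⁺ = {A, B, C, D, E, F} — all of the relation — so {D} is a candidate key.
Any other superkey properly contains one of these, so there are no further candidate keys.

{A}, {D}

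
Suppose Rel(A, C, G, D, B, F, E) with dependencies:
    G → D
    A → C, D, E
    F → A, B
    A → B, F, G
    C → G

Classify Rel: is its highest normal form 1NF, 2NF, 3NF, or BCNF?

2NF

Candidate keys: {A}, {F}. Prime attributes: {A, F}.
For G → D we have {G}⁺ = {D, G}; {G} is not a superkey, so BCNF fails.
G → D has non-prime {D} on the right and a non-superkey on the left, so 3NF fails.
With only single-attribute keys there can be no partial dependency, so 2NF holds.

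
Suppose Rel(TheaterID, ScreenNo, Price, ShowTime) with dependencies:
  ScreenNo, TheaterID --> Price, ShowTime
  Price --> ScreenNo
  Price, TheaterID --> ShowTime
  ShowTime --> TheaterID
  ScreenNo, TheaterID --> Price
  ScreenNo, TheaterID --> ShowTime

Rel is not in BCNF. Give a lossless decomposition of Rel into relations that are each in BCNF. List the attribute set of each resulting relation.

{Price, ScreenNo}; {Price, ShowTime}; {ShowTime, TheaterID}

Candidate keys of the original relation: {Price, ShowTime}, {Price, TheaterID}, {ScreenNo, ShowTime}, {ScreenNo, TheaterID}.
In {Price, ScreenNo, ShowTime, TheaterID}, {Price} is not a superkey ({Price}⁺ restricted to this set is {Price, ScreenNo}), so split on Price --> ScreenNo into {Price, ScreenNo} and {Price, ShowTime, TheaterID}.
{Price, ScreenNo} is in BCNF.
In {Price, ShowTime, TheaterID}, {ShowTime} is not a superkey ({ShowTime}⁺ restricted to this set is {ShowTime, TheaterID}), so split on ShowTime --> TheaterID into {ShowTime, TheaterID} and {Price, ShowTime}.
{ShowTime, TheaterID} is in BCNF.
{Price, ShowTime} is in BCNF.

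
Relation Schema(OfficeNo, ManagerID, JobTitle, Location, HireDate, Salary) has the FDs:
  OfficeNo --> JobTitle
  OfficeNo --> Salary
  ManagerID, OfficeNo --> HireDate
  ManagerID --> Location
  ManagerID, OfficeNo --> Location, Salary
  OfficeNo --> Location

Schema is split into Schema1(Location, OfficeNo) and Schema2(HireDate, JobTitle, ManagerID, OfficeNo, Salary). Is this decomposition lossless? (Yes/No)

Yes

Schema1 ∩ Schema2 = {OfficeNo}; its closure under F is {JobTitle, Location, OfficeNo, Salary}.
Since Schema1 ⊆ {JobTitle, Location, OfficeNo, Salary}, the intersection is a superkey of Schema1; the decomposition is lossless.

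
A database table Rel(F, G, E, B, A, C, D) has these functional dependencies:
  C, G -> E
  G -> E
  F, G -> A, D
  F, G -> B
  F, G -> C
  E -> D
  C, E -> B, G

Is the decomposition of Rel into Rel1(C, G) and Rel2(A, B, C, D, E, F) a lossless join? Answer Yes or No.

Common attributes: {C}; their closure is {C}.
Neither Rel1 nor Rel2 is contained in that closure, so the decomposition is lossy.

No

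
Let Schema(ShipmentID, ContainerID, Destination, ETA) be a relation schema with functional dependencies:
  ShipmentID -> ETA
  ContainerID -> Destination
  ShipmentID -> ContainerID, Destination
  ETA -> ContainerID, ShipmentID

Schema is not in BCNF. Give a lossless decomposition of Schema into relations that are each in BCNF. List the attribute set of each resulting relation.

Candidate keys of the original relation: {ETA}, {ShipmentID}.
In {ContainerID, Destination, ETA, ShipmentID}, {ContainerID} is not a superkey ({ContainerID}⁺ restricted to this set is {ContainerID, Destination}), so split on ContainerID -> Destination into {ContainerID, Destination} and {ContainerID, ETA, ShipmentID}.
{ContainerID, Destination} is in BCNF.
{ContainerID, ETA, ShipmentID} is in BCNF.

{ContainerID, Destination}; {ContainerID, ETA, ShipmentID}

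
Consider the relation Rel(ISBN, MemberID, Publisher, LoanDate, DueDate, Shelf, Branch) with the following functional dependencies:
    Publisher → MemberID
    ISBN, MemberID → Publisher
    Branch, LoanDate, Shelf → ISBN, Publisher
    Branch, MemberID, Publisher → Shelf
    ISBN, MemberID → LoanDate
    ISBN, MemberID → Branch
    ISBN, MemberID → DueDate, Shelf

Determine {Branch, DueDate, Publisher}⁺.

{Branch, DueDate, MemberID, Publisher, Shelf}

Start with {Branch, DueDate, Publisher}.
Publisher → MemberID applies; add {MemberID} → now {Branch, DueDate, MemberID, Publisher}.
Branch, MemberID, Publisher → Shelf applies; add {Shelf} → now {Branch, DueDate, MemberID, Publisher, Shelf}.
No further FD applies.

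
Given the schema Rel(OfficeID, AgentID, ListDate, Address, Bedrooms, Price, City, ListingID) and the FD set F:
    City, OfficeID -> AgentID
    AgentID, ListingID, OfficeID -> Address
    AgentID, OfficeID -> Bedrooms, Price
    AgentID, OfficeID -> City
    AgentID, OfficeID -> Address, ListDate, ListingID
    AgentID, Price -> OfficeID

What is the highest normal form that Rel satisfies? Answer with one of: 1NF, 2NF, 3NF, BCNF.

BCNF

Candidate keys: {AgentID, OfficeID}, {AgentID, Price}, {City, OfficeID}. Prime attributes: {AgentID, City, OfficeID, Price}.
The left-hand side of every FD is a superkey, so BCNF is satisfied.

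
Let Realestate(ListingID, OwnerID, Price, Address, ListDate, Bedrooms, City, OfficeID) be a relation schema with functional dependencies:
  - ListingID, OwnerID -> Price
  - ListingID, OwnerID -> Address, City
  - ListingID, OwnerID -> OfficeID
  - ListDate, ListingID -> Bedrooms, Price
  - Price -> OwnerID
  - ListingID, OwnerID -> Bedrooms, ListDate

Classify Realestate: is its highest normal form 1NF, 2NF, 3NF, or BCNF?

Candidate keys: {ListDate, ListingID}, {ListingID, OwnerID}, {ListingID, Price}. Prime attributes: {ListDate, ListingID, OwnerID, Price}.
For Price -> OwnerID we have {Price}⁺ = {OwnerID, Price}; {Price} is not a superkey, so BCNF fails.
Its right-hand attributes {OwnerID} are all prime, as are those of every other non-superkey FD — the relation is in 3NF.

3NF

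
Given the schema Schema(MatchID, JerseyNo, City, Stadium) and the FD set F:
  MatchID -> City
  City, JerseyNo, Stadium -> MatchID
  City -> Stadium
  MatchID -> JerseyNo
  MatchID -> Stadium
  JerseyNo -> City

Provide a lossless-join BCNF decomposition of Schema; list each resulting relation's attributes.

Candidate keys of the original relation: {JerseyNo}, {MatchID}.
Within {City, JerseyNo, MatchID, Stadium}: {City}⁺ ∩ {City, JerseyNo, MatchID, Stadium} = {City, Stadium}, not the whole set, so City -> Stadium violates BCNF; decompose into {City, Stadium} and {City, JerseyNo, MatchID}.
{City, Stadium}: every determinant is a superkey — BCNF.
{City, JerseyNo, MatchID}: every determinant is a superkey — BCNF.

{City, JerseyNo, MatchID}; {City, Stadium}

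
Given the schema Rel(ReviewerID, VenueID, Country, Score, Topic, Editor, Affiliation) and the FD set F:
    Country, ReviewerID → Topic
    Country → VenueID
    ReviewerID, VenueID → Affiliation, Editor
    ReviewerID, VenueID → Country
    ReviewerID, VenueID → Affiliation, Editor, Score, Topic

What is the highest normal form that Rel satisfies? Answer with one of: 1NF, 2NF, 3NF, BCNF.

3NF

Candidate keys: {Country, ReviewerID}, {ReviewerID, VenueID}. Prime attributes: {Country, ReviewerID, VenueID}.
Country → VenueID: {Country}⁺ = {Country, VenueID}, which is not all of the attributes, so the left side is not a superkey — BCNF is violated.
But every attribute on its right side ({VenueID}) is prime, and the same holds for every other non-superkey FD, so 3NF still holds.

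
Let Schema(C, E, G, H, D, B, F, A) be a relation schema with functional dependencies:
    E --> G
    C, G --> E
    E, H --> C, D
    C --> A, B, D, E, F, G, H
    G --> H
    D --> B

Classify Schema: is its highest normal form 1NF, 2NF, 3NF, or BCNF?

Candidate keys: {C}, {E}. Prime attributes: {C, E}.
G --> H breaks BCNF: {G}⁺ = {G, H}, so {G} is not a superkey.
G --> H has non-prime {H} on the right and a non-superkey on the left, so 3NF fails.
Every candidate key is a single attribute, so no partial dependency is possible; 2NF holds.

2NF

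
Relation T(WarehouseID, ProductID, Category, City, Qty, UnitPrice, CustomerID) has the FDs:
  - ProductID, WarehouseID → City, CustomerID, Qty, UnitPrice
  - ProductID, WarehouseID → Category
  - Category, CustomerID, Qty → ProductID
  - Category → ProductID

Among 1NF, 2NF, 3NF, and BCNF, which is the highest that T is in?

3NF

Candidate keys: {Category, WarehouseID}, {ProductID, WarehouseID}. Prime attributes: {Category, ProductID, WarehouseID}.
For Category, CustomerID, Qty → ProductID we have {Category, CustomerID, Qty}⁺ = {Category, CustomerID, ProductID, Qty}; {Category, CustomerID, Qty} is not a superkey, so BCNF fails.
Since {ProductID} ⊆ prime attributes and every other non-superkey FD also has a prime right side, the schema is in 3NF.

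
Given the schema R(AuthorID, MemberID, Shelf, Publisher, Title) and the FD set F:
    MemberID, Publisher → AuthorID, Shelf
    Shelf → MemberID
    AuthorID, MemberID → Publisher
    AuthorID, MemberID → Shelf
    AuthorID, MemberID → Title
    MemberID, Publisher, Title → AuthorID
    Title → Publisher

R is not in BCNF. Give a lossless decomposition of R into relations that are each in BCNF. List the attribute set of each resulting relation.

{AuthorID, Shelf, Title}; {MemberID, Shelf}; {Publisher, Title}

Candidate keys of the original relation: {AuthorID, MemberID}, {AuthorID, Shelf}, {MemberID, Publisher}, {MemberID, Title}, {Publisher, Shelf}, {Shelf, Title}.
Within {AuthorID, MemberID, Publisher, Shelf, Title}: {Shelf}⁺ ∩ {AuthorID, MemberID, Publisher, Shelf, Title} = {MemberID, Shelf}, not the whole set, so Shelf → MemberID violates BCNF; decompose into {MemberID, Shelf} and {AuthorID, Publisher, Shelf, Title}.
{MemberID, Shelf}: every determinant is a superkey — BCNF.
Within {AuthorID, Publisher, Shelf, Title}: {Title}⁺ ∩ {AuthorID, Publisher, Shelf, Title} = {Publisher, Title}, not the whole set, so Title → Publisher violates BCNF; decompose into {Publisher, Title} and {AuthorID, Shelf, Title}.
{Publisher, Title}: every determinant is a superkey — BCNF.
{AuthorID, Shelf, Title}: every determinant is a superkey — BCNF.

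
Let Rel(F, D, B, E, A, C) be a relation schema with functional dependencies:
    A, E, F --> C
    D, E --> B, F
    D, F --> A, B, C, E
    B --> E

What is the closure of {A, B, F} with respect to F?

Start with {A, B, F}.
B --> E applies; add {E} → now {A, B, E, F}.
A, E, F --> C applies; add {C} → now {A, B, C, E, F}.
No further FD applies.

{A, B, C, E, F}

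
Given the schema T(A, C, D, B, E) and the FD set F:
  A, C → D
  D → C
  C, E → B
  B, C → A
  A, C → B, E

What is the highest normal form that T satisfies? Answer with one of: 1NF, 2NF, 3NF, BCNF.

Candidate keys: {A, C}, {A, D}, {B, C}, {B, D}, {C, E}, {D, E}. Prime attributes: {A, B, C, D, E}.
D → C: {D}⁺ = {C, D}, which is not all of the attributes, so the left side is not a superkey — BCNF is violated.
Since {C} ⊆ prime attributes and every other non-superkey FD also has a prime right side, the schema is in 3NF.

3NF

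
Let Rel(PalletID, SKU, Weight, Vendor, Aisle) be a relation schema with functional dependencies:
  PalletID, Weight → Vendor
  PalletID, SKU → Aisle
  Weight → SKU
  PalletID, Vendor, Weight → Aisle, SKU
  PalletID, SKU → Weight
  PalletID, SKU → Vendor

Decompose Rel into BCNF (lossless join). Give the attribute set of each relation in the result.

Candidate keys of the original relation: {PalletID, SKU}, {PalletID, Weight}.
{Aisle, PalletID, SKU, Vendor, Weight}: {Weight} determines {SKU, Weight} here but is not a superkey — split on Weight → SKU, giving {SKU, Weight} and {Aisle, PalletID, Vendor, Weight}.
{SKU, Weight} is in BCNF.
{Aisle, PalletID, Vendor, Weight} is in BCNF.

{Aisle, PalletID, Vendor, Weight}; {SKU, Weight}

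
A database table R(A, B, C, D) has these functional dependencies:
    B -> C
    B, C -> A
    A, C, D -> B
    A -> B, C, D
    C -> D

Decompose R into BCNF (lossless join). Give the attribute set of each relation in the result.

Candidate keys of the original relation: {A}, {B}.
{A, B, C, D}: {C} determines {C, D} here but is not a superkey — split on C -> D, giving {C, D} and {A, B, C}.
{C, D} is in BCNF.
{A, B, C} is in BCNF.

{A, B, C}; {C, D}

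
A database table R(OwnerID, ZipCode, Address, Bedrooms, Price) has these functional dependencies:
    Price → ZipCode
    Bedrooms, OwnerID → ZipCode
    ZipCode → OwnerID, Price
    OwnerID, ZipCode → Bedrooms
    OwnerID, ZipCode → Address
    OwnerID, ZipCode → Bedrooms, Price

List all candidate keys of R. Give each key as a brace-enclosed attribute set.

{Price}⁺ = {Address, Bedrooms, OwnerID, Price, ZipCode} — all of the relation — so {Price} is a candidate key.
{ZipCode}⁺ = {Address, Bedrooms, OwnerID, Price, ZipCode} — all of the relation — so {ZipCode} is a candidate key.
{Bedrooms, OwnerID}⁺ = {Address, Bedrooms, OwnerID, Price, ZipCode} — all of the relation — so {Bedrooms, OwnerID} is a candidate key.
No proper subset of any of these is a key, and no other minimal superkey exists.

{Bedrooms, OwnerID}, {Price}, {ZipCode}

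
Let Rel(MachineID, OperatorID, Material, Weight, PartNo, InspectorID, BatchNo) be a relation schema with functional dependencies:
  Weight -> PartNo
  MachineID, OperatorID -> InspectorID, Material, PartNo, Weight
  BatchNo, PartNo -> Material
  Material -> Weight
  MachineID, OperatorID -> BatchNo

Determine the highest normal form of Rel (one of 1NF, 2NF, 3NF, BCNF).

Candidate key: {MachineID, OperatorID}. Prime attributes: {MachineID, OperatorID}.
Weight -> PartNo: {Weight}⁺ = {PartNo, Weight}, which is not all of the attributes, so the left side is not a superkey — BCNF is violated.
Weight -> PartNo has non-prime {PartNo} on the right and a non-superkey on the left, so 3NF fails.
No non-prime attribute depends on a proper subset of any candidate key, so 2NF holds.

2NF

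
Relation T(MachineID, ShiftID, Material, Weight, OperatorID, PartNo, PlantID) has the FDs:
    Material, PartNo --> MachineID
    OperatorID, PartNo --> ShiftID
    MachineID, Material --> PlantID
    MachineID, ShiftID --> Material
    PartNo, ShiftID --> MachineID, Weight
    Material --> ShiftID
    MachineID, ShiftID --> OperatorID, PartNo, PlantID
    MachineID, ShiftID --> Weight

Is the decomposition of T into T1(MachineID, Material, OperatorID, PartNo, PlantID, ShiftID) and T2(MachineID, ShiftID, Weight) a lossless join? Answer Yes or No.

Common attributes: {MachineID, ShiftID}; their closure is {MachineID, Material, OperatorID, PartNo, PlantID, ShiftID, Weight}.
T1 is contained in that closure, so T1 ∩ T2 --> T1 holds and the join is lossless.

Yes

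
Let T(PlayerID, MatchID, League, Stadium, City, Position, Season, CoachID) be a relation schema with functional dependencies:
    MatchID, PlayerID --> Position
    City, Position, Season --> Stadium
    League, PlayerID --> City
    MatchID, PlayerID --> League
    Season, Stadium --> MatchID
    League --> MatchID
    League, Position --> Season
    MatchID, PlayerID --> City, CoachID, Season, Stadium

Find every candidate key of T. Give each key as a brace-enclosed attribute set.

{City, PlayerID, Position, Season}, {League, PlayerID}, {MatchID, PlayerID}, {PlayerID, Season, Stadium}

Attributes never on any right-hand side: {PlayerID} — every candidate key must contain it.
{League, PlayerID}⁺ = {City, CoachID, League, MatchID, PlayerID, Position, Season, Stadium}, which is every attribute, so {League, PlayerID} is a candidate key.
{MatchID, PlayerID}⁺ = {City, CoachID, League, MatchID, PlayerID, Position, Season, Stadium}, which is every attribute, so {MatchID, PlayerID} is a candidate key.
{PlayerID, Season, Stadium}⁺ = {City, CoachID, League, MatchID, PlayerID, Position, Season, Stadium}, which is every attribute, so {PlayerID, Season, Stadium} is a candidate key.
{City, PlayerID, Position, Season}⁺ = {City, CoachID, League, MatchID, PlayerID, Position, Season, Stadium}, which is every attribute, so {City, PlayerID, Position, Season} is a candidate key.
Any other superkey properly contains one of these, so there are no further candidate keys.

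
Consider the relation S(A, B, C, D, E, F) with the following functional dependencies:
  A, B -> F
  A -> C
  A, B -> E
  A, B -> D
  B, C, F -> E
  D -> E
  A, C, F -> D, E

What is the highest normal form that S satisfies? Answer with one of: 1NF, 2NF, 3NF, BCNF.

Candidate key: {A, B}. Prime attributes: {A, B}.
A -> C breaks BCNF: {A}⁺ = {A, C}, so {A} is not a superkey.
A -> C has non-prime {C} on the right and a non-superkey on the left, so 3NF fails.
{A} is a proper subset of the key {A, B}, and {A}⁺ contains the non-prime attribute {C} — a partial dependency, so 2NF is violated.

1NF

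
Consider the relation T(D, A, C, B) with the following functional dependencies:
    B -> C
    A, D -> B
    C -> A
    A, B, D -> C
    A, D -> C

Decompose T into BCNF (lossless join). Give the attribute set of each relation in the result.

Candidate keys of the original relation: {A, D}, {B, D}, {C, D}.
In {A, B, C, D}, {B} is not a superkey ({B}⁺ restricted to this set is {A, B, C}), so split on B -> A, C into {A, B, C} and {B, D}.
In {A, B, C}, {C} is not a superkey ({C}⁺ restricted to this set is {A, C}), so split on C -> A into {A, C} and {B, C}.
{A, C}: every determinant is a superkey — BCNF.
{B, C}: every determinant is a superkey — BCNF.
{B, D}: every determinant is a superkey — BCNF.

{A, C}; {B, C}; {B, D}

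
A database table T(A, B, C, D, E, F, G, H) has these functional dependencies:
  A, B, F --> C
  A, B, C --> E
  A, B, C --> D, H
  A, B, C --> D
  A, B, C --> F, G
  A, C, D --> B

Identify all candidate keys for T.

No FD produces {A}, so it must be in every candidate key.
Closure of {A, B, C} is {A, B, C, D, E, F, G, H}, the whole schema; {A, B, C} is a candidate key.
Closure of {A, B, F} is {A, B, C, D, E, F, G, H}, the whole schema; {A, B, F} is a candidate key.
Closure of {A, C, D} is {A, B, C, D, E, F, G, H}, the whole schema; {A, C, D} is a candidate key.
These are minimal and exhaustive — every other superkey contains one of them.

{A, B, C}, {A, B, F}, {A, C, D}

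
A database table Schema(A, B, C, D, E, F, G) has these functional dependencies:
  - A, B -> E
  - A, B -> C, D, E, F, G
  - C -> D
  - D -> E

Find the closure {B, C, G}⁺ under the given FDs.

{B, C, D, E, G}

Start with {B, C, G}.
C -> D applies; add {D} → now {B, C, D, G}.
D -> E applies; add {E} → now {B, C, D, E, G}.
No further FD applies.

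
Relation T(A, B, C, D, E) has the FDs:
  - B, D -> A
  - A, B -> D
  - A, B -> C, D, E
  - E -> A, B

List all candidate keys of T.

{E}⁺ = {A, B, C, D, E} — all of the relation — so {E} is a candidate key.
{A, B}⁺ = {A, B, C, D, E} — all of the relation — so {A, B} is a candidate key.
{B, D}⁺ = {A, B, C, D, E} — all of the relation — so {B, D} is a candidate key.
No proper subset of any of these is a key, and no other minimal superkey exists.

{A, B}, {B, D}, {E}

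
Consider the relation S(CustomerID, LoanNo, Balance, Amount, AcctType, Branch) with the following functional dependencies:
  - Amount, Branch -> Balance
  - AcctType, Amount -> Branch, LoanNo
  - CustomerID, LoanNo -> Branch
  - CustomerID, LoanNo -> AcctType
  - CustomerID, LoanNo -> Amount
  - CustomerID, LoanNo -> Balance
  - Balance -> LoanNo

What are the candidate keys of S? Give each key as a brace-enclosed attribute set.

{AcctType, Amount, CustomerID}, {Amount, Branch, CustomerID}, {Balance, CustomerID}, {CustomerID, LoanNo}

{CustomerID} never appears on the right of any FD, so every key must include it.
Closure of {Balance, CustomerID} is {AcctType, Amount, Balance, Branch, CustomerID, LoanNo}, the whole schema; {Balance, CustomerID} is a candidate key.
Closure of {CustomerID, LoanNo} is {AcctType, Amount, Balance, Branch, CustomerID, LoanNo}, the whole schema; {CustomerID, LoanNo} is a candidate key.
Closure of {AcctType, Amount, CustomerID} is {AcctType, Amount, Balance, Branch, CustomerID, LoanNo}, the whole schema; {AcctType, Amount, CustomerID} is a candidate key.
Closure of {Amount, Branch, CustomerID} is {AcctType, Amount, Balance, Branch, CustomerID, LoanNo}, the whole schema; {Amount, Branch, CustomerID} is a candidate key.
These are minimal and exhaustive — every other superkey contains one of them.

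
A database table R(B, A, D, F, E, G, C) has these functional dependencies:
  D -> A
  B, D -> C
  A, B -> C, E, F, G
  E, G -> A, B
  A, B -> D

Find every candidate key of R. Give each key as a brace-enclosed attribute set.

Closure of {A, B} is {A, B, C, D, E, F, G}, the whole schema; {A, B} is a candidate key.
Closure of {B, D} is {A, B, C, D, E, F, G}, the whole schema; {B, D} is a candidate key.
Closure of {E, G} is {A, B, C, D, E, F, G}, the whole schema; {E, G} is a candidate key.
No proper subset of any of these is a key, and no other minimal superkey exists.

{A, B}, {B, D}, {E, G}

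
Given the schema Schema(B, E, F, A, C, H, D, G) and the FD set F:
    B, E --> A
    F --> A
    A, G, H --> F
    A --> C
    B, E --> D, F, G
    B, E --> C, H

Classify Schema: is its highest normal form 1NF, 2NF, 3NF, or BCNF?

2NF

Candidate key: {B, E}. Prime attributes: {B, E}.
F --> A: {F}⁺ = {A, C, F}, which is not all of the attributes, so the left side is not a superkey — BCNF is violated.
F --> A determines the non-prime attribute {A} from a non-superkey — 3NF is violated.
No non-prime attribute depends on a proper subset of any candidate key, so 2NF holds.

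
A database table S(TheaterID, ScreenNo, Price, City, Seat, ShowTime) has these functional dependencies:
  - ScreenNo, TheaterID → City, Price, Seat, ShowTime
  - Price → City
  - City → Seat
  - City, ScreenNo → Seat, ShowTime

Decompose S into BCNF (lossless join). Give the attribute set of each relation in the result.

Candidate key of the original relation: {ScreenNo, TheaterID}.
In {City, Price, ScreenNo, Seat, ShowTime, TheaterID}, {Price} is not a superkey ({Price}⁺ restricted to this set is {City, Price, Seat}), so split on Price → City, Seat into {City, Price, Seat} and {Price, ScreenNo, ShowTime, TheaterID}.
In {City, Price, Seat}, {City} is not a superkey ({City}⁺ restricted to this set is {City, Seat}), so split on City → Seat into {City, Seat} and {City, Price}.
{City, Seat} is in BCNF.
{City, Price} is in BCNF.
In {Price, ScreenNo, ShowTime, TheaterID}, {Price, ScreenNo} is not a superkey ({Price, ScreenNo}⁺ restricted to this set is {Price, ScreenNo, ShowTime}), so split on Price, ScreenNo → ShowTime into {Price, ScreenNo, ShowTime} and {Price, ScreenNo, TheaterID}.
{Price, ScreenNo, ShowTime} is in BCNF.
{Price, ScreenNo, TheaterID} is in BCNF.

{City, Price}; {City, Seat}; {Price, ScreenNo, ShowTime}; {Price, ScreenNo, TheaterID}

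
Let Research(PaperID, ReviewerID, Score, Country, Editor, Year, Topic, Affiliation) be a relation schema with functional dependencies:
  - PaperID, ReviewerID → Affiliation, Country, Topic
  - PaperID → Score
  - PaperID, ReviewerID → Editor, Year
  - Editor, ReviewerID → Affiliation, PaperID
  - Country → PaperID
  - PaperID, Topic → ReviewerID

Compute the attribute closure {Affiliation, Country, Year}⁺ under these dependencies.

Start with {Affiliation, Country, Year}.
Country → PaperID applies; add {PaperID} → now {Affiliation, Country, PaperID, Year}.
PaperID → Score applies; add {Score} → now {Affiliation, Country, PaperID, Score, Year}.
No further FD applies.

{Affiliation, Country, PaperID, Score, Year}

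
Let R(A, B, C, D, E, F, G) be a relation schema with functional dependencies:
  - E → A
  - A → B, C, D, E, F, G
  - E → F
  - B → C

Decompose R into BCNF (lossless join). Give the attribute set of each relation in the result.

{A, B, D, E, F, G}; {B, C}

Candidate keys of the original relation: {A}, {E}.
Within {A, B, C, D, E, F, G}: {B}⁺ ∩ {A, B, C, D, E, F, G} = {B, C}, not the whole set, so B → C violates BCNF; decompose into {B, C} and {A, B, D, E, F, G}.
{B, C}: every determinant is a superkey — BCNF.
{A, B, D, E, F, G}: every determinant is a superkey — BCNF.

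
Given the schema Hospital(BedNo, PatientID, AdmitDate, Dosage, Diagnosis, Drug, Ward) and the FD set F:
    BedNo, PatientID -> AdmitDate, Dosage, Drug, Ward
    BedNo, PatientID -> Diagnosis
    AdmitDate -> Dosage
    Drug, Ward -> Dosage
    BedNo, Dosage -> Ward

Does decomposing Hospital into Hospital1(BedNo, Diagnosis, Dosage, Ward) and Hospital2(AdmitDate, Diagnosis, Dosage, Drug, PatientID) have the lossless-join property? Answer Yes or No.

Hospital1 ∩ Hospital2 = {Diagnosis, Dosage}; its closure under F is {Diagnosis, Dosage}.
The closure covers neither Hospital1 nor Hospital2 entirely; the join is not lossless.

No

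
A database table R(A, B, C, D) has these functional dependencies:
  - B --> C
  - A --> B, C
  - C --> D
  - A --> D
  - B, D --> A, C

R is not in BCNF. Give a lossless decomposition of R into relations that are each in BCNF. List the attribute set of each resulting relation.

{A, B, C}; {C, D}

Candidate keys of the original relation: {A}, {B}.
{A, B, C, D}: {C} determines {C, D} here but is not a superkey — split on C --> D, giving {C, D} and {A, B, C}.
{C, D} has no BCNF violation.
{A, B, C} has no BCNF violation.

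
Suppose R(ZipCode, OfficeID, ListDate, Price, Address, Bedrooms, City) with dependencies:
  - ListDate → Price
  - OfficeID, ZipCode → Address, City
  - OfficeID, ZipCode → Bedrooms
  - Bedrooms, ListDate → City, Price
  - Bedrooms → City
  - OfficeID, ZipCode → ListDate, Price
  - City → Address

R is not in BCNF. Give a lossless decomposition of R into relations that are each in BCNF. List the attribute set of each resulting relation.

{Address, City}; {Bedrooms, City}; {Bedrooms, ListDate, OfficeID, ZipCode}; {ListDate, Price}

Candidate key of the original relation: {OfficeID, ZipCode}.
In {Address, Bedrooms, City, ListDate, OfficeID, Price, ZipCode}, {ListDate} is not a superkey ({ListDate}⁺ restricted to this set is {ListDate, Price}), so split on ListDate → Price into {ListDate, Price} and {Address, Bedrooms, City, ListDate, OfficeID, ZipCode}.
{ListDate, Price} is in BCNF.
In {Address, Bedrooms, City, ListDate, OfficeID, ZipCode}, {Bedrooms, ListDate} is not a superkey ({Bedrooms, ListDate}⁺ restricted to this set is {Address, Bedrooms, City, ListDate}), so split on Bedrooms, ListDate → Address, City into {Address, Bedrooms, City, ListDate} and {Bedrooms, ListDate, OfficeID, ZipCode}.
In {Address, Bedrooms, City, ListDate}, {Bedrooms} is not a superkey ({Bedrooms}⁺ restricted to this set is {Address, Bedrooms, City}), so split on Bedrooms → Address, City into {Address, Bedrooms, City} and {Bedrooms, ListDate}.
In {Address, Bedrooms, City}, {City} is not a superkey ({City}⁺ restricted to this set is {Address, City}), so split on City → Address into {Address, City} and {Bedrooms, City}.
{Address, City} is in BCNF.
{Bedrooms, City} is in BCNF.
{Bedrooms, ListDate} is in BCNF.
{Bedrooms, ListDate, OfficeID, ZipCode} is in BCNF.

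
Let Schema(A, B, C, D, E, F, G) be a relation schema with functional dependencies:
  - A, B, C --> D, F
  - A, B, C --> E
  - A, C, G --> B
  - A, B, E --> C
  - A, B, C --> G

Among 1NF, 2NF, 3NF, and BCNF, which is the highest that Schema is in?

Candidate keys: {A, B, C}, {A, B, E}, {A, C, G}. Prime attributes: {A, B, C, E, G}.
Every FD has a superkey on the left, so the relation is in BCNF.

BCNF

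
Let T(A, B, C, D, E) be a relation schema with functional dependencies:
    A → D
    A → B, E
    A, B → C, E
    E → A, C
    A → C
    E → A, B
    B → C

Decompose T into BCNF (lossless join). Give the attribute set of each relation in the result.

{A, B, D, E}; {B, C}

Candidate keys of the original relation: {A}, {E}.
In {A, B, C, D, E}, {B} is not a superkey ({B}⁺ restricted to this set is {B, C}), so split on B → C into {B, C} and {A, B, D, E}.
{B, C}: every determinant is a superkey — BCNF.
{A, B, D, E}: every determinant is a superkey — BCNF.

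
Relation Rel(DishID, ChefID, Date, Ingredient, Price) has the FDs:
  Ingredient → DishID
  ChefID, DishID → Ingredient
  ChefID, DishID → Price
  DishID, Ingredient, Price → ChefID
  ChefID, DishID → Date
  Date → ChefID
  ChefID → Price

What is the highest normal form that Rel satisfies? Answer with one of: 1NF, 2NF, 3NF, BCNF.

Candidate keys: {ChefID, DishID}, {ChefID, Ingredient}, {Date, DishID}, {Date, Ingredient}, {Ingredient, Price}. Prime attributes: {ChefID, Date, DishID, Ingredient, Price}.
Ingredient → DishID breaks BCNF: {Ingredient}⁺ = {DishID, Ingredient}, so {Ingredient} is not a superkey.
Since {DishID} ⊆ prime attributes and every other non-superkey FD also has a prime right side, the schema is in 3NF.

3NF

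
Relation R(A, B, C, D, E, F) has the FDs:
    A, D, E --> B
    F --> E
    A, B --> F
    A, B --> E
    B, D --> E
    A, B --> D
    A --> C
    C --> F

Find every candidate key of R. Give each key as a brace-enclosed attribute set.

{A, B}, {A, D}

Attributes never on any right-hand side: {A} — every candidate key must contain it.
Closure of {A, B} is {A, B, C, D, E, F}, the whole schema; {A, B} is a candidate key.
Closure of {A, D} is {A, B, C, D, E, F}, the whole schema; {A, D} is a candidate key.
Any other superkey properly contains one of these, so there are no further candidate keys.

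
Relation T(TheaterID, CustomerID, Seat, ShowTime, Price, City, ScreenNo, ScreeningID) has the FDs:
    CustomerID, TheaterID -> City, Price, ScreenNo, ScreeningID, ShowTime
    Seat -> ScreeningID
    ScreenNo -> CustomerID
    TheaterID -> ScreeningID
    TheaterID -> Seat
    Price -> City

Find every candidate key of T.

{CustomerID, TheaterID}, {ScreenNo, TheaterID}

Attributes never on any right-hand side: {TheaterID} — every candidate key must contain it.
{CustomerID, TheaterID}⁺ = {City, CustomerID, Price, ScreenNo, ScreeningID, Seat, ShowTime, TheaterID}, which is every attribute, so {CustomerID, TheaterID} is a candidate key.
{ScreenNo, TheaterID}⁺ = {City, CustomerID, Price, ScreenNo, ScreeningID, Seat, ShowTime, TheaterID}, which is every attribute, so {ScreenNo, TheaterID} is a candidate key.
Any other superkey properly contains one of these, so there are no further candidate keys.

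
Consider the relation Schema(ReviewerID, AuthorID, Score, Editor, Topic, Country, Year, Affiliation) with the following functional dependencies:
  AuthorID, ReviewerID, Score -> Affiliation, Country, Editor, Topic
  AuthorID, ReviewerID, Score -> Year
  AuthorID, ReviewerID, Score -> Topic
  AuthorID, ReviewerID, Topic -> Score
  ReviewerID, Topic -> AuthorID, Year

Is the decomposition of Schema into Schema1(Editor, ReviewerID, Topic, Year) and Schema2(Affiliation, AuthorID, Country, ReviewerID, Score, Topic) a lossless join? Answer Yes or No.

Schema1 ∩ Schema2 = {ReviewerID, Topic}; its closure under F is {Affiliation, AuthorID, Country, Editor, ReviewerID, Score, Topic, Year}.
Schema1 is contained in that closure, so Schema1 ∩ Schema2 -> Schema1 holds and the join is lossless.

Yes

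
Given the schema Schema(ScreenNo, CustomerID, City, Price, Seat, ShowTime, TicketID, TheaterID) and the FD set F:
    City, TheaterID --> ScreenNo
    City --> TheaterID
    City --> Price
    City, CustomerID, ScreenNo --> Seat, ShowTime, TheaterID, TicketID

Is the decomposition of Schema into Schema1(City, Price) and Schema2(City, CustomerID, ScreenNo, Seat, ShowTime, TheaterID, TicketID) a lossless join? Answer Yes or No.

Yes

The shared attributes are {City} and {City}⁺ = {City, Price, ScreenNo, TheaterID}.
This includes all of Schema1, so the common attributes are a superkey of Schema1 — the join is lossless.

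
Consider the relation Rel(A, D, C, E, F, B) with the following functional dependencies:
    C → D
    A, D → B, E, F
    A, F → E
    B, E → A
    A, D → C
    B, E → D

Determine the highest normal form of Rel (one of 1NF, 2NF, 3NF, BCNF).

3NF

Candidate keys: {A, B, F}, {A, C}, {A, D}, {B, E}. Prime attributes: {A, B, C, D, E, F}.
For C → D we have {C}⁺ = {C, D}; {C} is not a superkey, so BCNF fails.
But every attribute on its right side ({D}) is prime, and the same holds for every other non-superkey FD, so 3NF still holds.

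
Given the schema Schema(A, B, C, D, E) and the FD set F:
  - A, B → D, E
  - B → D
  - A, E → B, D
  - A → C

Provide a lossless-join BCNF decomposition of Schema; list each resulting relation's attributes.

{A, B, E}; {A, C}; {B, D}

Candidate keys of the original relation: {A, B}, {A, E}.
Within {A, B, C, D, E}: {B}⁺ ∩ {A, B, C, D, E} = {B, D}, not the whole set, so B → D violates BCNF; decompose into {B, D} and {A, B, C, E}.
{B, D}: every determinant is a superkey — BCNF.
Within {A, B, C, E}: {A}⁺ ∩ {A, B, C, E} = {A, C}, not the whole set, so A → C violates BCNF; decompose into {A, C} and {A, B, E}.
{A, C}: every determinant is a superkey — BCNF.
{A, B, E}: every determinant is a superkey — BCNF.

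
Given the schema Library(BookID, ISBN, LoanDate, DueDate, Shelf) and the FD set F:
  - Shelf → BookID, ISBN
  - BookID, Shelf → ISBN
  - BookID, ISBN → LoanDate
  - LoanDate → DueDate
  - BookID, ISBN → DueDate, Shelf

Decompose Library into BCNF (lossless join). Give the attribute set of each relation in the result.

Candidate keys of the original relation: {BookID, ISBN}, {Shelf}.
{BookID, DueDate, ISBN, LoanDate, Shelf}: {LoanDate} determines {DueDate, LoanDate} here but is not a superkey — split on LoanDate → DueDate, giving {DueDate, LoanDate} and {BookID, ISBN, LoanDate, Shelf}.
{DueDate, LoanDate}: every determinant is a superkey — BCNF.
{BookID, ISBN, LoanDate, Shelf}: every determinant is a superkey — BCNF.

{BookID, ISBN, LoanDate, Shelf}; {DueDate, LoanDate}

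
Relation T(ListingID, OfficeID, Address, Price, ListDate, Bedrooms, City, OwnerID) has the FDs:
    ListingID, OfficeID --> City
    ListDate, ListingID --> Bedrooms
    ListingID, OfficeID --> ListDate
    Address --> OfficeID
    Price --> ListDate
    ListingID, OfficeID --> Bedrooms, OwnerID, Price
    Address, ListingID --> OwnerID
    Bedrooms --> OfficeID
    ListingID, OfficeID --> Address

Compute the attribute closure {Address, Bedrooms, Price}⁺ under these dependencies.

Start with {Address, Bedrooms, Price}.
Address --> OfficeID applies; add {OfficeID} → now {Address, Bedrooms, OfficeID, Price}.
Price --> ListDate applies; add {ListDate} → now {Address, Bedrooms, ListDate, OfficeID, Price}.
No further FD applies.

{Address, Bedrooms, ListDate, OfficeID, Price}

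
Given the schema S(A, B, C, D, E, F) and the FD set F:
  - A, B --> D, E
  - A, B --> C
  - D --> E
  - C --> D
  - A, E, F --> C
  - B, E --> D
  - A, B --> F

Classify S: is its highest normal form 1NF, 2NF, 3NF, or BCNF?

Candidate key: {A, B}. Prime attributes: {A, B}.
D --> E breaks BCNF: {D}⁺ = {D, E}, so {D} is not a superkey.
Because {E} is non-prime and the left side of D --> E is not a superkey, the relation is not in 3NF.
Checking every proper subset of each key, none determines a non-prime attribute — 2NF is satisfied.

2NF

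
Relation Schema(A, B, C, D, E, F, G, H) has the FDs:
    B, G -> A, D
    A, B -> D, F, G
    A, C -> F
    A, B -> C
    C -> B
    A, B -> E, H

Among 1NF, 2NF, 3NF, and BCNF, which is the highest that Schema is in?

Candidate keys: {A, B}, {A, C}, {B, G}, {C, G}. Prime attributes: {A, B, C, G}.
C -> B breaks BCNF: {C}⁺ = {B, C}, so {C} is not a superkey.
But every attribute on its right side ({B}) is prime, and the same holds for every other non-superkey FD, so 3NF still holds.

3NF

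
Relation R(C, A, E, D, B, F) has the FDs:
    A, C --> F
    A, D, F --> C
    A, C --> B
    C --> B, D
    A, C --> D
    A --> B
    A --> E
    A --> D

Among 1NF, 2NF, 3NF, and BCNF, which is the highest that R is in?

Candidate keys: {A, C}, {A, F}. Prime attributes: {A, C, F}.
C --> B, D breaks BCNF: {C}⁺ = {B, C, D}, so {C} is not a superkey.
C --> B, D has non-prime {B, D} on the right and a non-superkey on the left, so 3NF fails.
{A} is a proper subset of the key {A, C}, and {A}⁺ contains the non-prime attributes {B, D, E} — a partial dependency, so 2NF is violated.

1NF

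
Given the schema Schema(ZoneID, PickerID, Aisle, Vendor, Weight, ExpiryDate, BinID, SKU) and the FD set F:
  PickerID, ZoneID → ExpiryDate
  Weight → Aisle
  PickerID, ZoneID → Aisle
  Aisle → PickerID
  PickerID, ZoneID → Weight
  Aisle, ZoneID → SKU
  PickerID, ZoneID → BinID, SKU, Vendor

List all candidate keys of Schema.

{Aisle, ZoneID}, {PickerID, ZoneID}, {Weight, ZoneID}

{ZoneID} never appears on the right of any FD, so every key must include it.
Closure of {Aisle, ZoneID} is {Aisle, BinID, ExpiryDate, PickerID, SKU, Vendor, Weight, ZoneID}, the whole schema; {Aisle, ZoneID} is a candidate key.
Closure of {PickerID, ZoneID} is {Aisle, BinID, ExpiryDate, PickerID, SKU, Vendor, Weight, ZoneID}, the whole schema; {PickerID, ZoneID} is a candidate key.
Closure of {Weight, ZoneID} is {Aisle, BinID, ExpiryDate, PickerID, SKU, Vendor, Weight, ZoneID}, the whole schema; {Weight, ZoneID} is a candidate key.
These are minimal and exhaustive — every other superkey contains one of them.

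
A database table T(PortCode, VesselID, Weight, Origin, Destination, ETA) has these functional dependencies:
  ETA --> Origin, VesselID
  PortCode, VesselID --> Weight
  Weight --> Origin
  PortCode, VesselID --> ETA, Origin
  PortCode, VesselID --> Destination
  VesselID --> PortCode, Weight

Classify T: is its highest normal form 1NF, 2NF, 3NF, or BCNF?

Candidate keys: {ETA}, {VesselID}. Prime attributes: {ETA, VesselID}.
Weight --> Origin breaks BCNF: {Weight}⁺ = {Origin, Weight}, so {Weight} is not a superkey.
Weight --> Origin has non-prime {Origin} on the right and a non-superkey on the left, so 3NF fails.
With only single-attribute keys there can be no partial dependency, so 2NF holds.

2NF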